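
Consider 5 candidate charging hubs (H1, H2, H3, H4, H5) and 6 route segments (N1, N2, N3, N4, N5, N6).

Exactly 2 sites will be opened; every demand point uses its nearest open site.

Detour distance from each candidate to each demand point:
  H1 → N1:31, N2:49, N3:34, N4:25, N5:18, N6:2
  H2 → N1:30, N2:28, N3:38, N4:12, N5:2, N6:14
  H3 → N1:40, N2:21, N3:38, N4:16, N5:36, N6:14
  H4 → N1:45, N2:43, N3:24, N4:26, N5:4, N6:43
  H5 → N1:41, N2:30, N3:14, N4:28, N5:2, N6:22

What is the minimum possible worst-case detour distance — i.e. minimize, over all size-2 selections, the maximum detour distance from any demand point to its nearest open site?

Open {H2, H4}.
  Farthest demand point is N1 at detour distance 30 (to H2); all others are ≤ 30.
With {H2, H5} the worst case is 30.
With {H1, H5} the worst case is 31.
No size-2 selection achieves below 30.

30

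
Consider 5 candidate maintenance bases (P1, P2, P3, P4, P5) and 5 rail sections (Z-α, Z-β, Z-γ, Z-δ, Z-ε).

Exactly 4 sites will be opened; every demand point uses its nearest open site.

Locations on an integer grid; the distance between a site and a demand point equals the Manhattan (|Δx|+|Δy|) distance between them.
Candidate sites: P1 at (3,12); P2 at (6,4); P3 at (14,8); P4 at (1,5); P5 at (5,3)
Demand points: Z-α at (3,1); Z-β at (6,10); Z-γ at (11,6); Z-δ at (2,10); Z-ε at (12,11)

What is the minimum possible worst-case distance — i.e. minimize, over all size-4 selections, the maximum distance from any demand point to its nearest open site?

5

Open {P1, P2, P3, P5}.
  Farthest demand point is Z-β at distance 5 (to P1); all others are ≤ 5.
With {P1, P3, P4, P5} the worst case is 5.
With {P1, P2, P3, P4} the worst case is 6.
No size-4 selection achieves below 5.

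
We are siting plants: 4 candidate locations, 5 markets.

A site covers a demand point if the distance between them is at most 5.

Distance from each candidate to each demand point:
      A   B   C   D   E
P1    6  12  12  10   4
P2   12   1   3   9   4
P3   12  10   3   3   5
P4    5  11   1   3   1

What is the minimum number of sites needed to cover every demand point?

Coverage sets (demand points within 5 of each site):
  P1: {E}
  P2: {B, C, E}
  P3: {C, D, E}
  P4: {A, C, D, E}
No single site covers all 5 demand points.
But {P2, P4} covers everything, so the minimum is 2.

2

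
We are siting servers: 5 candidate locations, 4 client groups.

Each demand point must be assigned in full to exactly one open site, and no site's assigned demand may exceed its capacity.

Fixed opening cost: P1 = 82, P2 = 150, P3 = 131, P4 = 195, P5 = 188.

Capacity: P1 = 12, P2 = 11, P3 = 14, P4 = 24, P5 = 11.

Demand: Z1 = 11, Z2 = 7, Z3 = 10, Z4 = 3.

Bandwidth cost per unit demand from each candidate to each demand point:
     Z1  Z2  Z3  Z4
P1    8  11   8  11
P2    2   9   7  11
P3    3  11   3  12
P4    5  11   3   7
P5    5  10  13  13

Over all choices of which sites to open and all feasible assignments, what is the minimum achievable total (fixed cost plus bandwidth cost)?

Open {P1, P4}; cheapest assignment that respects the capacities:
  P1 (cap 12, load 7): Z2 — cost 7×11 = 77
  P4 (cap 24, load 24): Z1, Z3, Z4 — cost 11×5 + 10×3 + 3×7 = 106
  Shipping 183, fixed 277 → total 460.
  Any other capacity-feasible assignment to {P1, P4} ships for at least 183.
Compare {P3, P4}: its best feasible assignment gives total 487.
Compare {P2, P4}: its best feasible assignment gives total 495.
Every other set of open sites that can feasibly serve all demand totals ≥ 487 even under its best assignment. Minimum: 460.

460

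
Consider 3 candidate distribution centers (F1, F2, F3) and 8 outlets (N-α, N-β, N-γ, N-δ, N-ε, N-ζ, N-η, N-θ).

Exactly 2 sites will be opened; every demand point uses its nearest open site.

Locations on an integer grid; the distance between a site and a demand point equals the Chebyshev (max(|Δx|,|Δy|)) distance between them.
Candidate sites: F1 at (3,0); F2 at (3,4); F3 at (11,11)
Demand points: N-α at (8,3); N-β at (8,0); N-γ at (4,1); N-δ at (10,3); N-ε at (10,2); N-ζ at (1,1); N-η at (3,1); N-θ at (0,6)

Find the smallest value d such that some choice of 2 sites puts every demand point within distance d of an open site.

7

Open {F1, F2}.
  Farthest demand point is N-δ at distance 7 (to F1); all others are ≤ 7.
With {F1, F3} the worst case is 7.
With {F2, F3} the worst case is 7.
No size-2 selection achieves below 7.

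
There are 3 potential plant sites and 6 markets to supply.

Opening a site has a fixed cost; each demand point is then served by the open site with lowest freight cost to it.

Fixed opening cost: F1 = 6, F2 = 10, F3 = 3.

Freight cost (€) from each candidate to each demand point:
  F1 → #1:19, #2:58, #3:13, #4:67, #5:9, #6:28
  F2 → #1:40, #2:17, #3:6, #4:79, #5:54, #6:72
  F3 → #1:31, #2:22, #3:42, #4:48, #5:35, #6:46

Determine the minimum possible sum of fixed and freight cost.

146

Open {F1, F2, F3}: assign each demand point to its cheapest open site.
  #1→F1 19, #2→F2 17, #3→F2 6, #4→F3 48, #5→F1 9, #6→F1 28
  freight cost 127, fixed 19 → total 146.
Compare {F1, F3}: freight cost 139 + fixed 9 = 148.
Compare {F1, F2}: freight cost 146 + fixed 16 = 162.
Compare {F2, F3}: freight cost 183 + fixed 13 = 196.
All other subsets cost ≥ 148. Minimum total cost: 146.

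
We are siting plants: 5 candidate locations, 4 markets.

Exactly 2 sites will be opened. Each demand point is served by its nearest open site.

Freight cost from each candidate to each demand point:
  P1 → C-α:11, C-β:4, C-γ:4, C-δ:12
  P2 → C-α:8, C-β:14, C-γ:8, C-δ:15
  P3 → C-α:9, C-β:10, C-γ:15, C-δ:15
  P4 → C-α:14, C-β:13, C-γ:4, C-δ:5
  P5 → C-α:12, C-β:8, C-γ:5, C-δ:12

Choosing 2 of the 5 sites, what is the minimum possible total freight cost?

Open {P1, P4}.
  C-α→P1 11, C-β→P1 4, C-γ→P1 4, C-δ→P4 5  ⇒ total 24.
Compare {P1, P2}: total 28.
Compare {P3, P4}: total 28.
No size-2 selection does better; minimum is 24.

24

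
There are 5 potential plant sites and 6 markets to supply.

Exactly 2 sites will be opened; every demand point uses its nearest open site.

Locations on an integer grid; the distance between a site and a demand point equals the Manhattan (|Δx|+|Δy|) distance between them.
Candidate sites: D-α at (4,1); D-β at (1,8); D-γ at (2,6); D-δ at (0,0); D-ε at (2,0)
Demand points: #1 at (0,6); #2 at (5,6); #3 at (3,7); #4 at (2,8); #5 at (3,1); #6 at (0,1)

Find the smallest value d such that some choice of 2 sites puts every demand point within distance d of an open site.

Open {D-γ, D-ε}.
  Farthest demand point is #2 at distance 3 (to D-γ); all others are ≤ 3.
With {D-α, D-γ} the worst case is 4.
With {D-γ, D-δ} the worst case is 4.
No size-2 selection achieves below 3.

3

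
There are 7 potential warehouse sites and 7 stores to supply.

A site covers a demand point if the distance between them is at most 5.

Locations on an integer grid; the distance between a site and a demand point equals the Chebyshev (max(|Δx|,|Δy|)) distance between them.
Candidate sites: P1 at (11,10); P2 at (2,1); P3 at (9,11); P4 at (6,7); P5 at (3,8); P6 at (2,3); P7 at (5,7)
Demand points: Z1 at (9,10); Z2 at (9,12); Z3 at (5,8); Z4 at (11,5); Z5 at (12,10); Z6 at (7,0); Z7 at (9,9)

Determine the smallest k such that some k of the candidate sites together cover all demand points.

2

Coverage sets (demand points within 5 of each site):
  P1: {Z1, Z2, Z4, Z5, Z7}
  P2: {Z6}
  P3: {Z1, Z2, Z3, Z5, Z7}
  P4: {Z1, Z2, Z3, Z4, Z7}
  P5: {Z3}
  P6: {Z3, Z6}
  P7: {Z1, Z2, Z3, Z7}
No single site covers all 7 demand points.
But {P1, P6} covers everything, so the minimum is 2.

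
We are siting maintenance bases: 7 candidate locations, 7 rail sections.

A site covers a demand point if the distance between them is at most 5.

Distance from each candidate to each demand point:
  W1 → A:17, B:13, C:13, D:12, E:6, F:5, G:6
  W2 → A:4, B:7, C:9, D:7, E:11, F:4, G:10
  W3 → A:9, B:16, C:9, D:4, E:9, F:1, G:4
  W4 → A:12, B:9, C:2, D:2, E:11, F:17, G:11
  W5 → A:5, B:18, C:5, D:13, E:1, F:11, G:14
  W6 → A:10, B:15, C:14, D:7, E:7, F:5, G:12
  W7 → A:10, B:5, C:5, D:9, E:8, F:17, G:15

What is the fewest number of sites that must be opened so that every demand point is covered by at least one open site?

Coverage sets (demand points within 5 of each site):
  W1: {F}
  W2: {A, F}
  W3: {D, F, G}
  W4: {C, D}
  W5: {A, C, E}
  W6: {F}
  W7: {B, C}
No 2 sites suffice: every size-2 union leaves at least one demand point uncovered.
But {W3, W5, W7} covers everything, so the minimum is 3.

3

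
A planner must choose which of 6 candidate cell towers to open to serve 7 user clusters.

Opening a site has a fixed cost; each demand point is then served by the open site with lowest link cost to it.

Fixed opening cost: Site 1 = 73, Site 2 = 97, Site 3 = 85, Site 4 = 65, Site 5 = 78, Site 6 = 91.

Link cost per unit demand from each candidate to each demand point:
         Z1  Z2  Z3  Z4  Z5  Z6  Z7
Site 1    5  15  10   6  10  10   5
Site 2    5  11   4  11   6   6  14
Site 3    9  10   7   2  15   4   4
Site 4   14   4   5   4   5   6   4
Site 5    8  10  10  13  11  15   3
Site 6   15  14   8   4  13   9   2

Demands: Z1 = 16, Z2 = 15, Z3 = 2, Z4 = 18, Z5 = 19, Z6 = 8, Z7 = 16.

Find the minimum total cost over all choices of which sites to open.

Open {Site 1, Site 4}: assign each demand point to its cheapest open site.
  Z1→Site 1 16×5=80, Z2→Site 4 15×4=60, Z3→Site 4 2×5=10, Z4→Site 4 18×4=72, Z5→Site 4 19×5=95, Z6→Site 4 8×6=48, Z7→Site 4 16×4=64
  link cost 429, fixed 138 → total 567.
Compare {Site 2, Site 4}: link cost 427 + fixed 162 = 589.
Compare {Site 3, Site 4}: link cost 441 + fixed 150 = 591.
Compare {Site 1, Site 3, Site 4}: link cost 377 + fixed 223 = 600.
All other subsets cost ≥ 589. Minimum total cost: 567.

567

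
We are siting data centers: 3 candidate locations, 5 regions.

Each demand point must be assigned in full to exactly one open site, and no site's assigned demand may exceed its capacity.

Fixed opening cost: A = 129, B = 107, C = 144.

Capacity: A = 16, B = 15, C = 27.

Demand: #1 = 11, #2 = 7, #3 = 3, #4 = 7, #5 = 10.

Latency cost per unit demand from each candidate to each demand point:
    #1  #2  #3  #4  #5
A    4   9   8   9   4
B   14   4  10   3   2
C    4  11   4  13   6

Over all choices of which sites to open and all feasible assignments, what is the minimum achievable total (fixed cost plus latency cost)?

416

Open {B, C}; cheapest assignment that respects the capacities:
  B (cap 15, load 14): #2, #4 — cost 7×4 + 7×3 = 49
  C (cap 27, load 24): #1, #3, #5 — cost 11×4 + 3×4 + 10×6 = 116
  Shipping 165, fixed 251 → total 416.
  Any other capacity-feasible assignment to {B, C} ships for at least 165.
Compare {A, C}: its best feasible assignment gives total 515.
Compare {A, B, C}: its best feasible assignment gives total 525.
Every other set of open sites that can feasibly serve all demand totals ≥ 515 even under its best assignment. Minimum: 416.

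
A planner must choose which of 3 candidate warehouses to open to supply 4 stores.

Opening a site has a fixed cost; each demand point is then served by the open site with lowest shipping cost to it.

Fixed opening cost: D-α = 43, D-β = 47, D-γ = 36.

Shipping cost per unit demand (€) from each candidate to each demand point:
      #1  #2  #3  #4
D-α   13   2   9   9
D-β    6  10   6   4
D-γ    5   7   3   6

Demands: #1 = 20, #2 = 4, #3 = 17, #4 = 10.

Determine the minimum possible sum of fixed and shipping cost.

275

Open {D-γ}: assign each demand point to its cheapest open site.
  #1→D-γ 20×5=100, #2→D-γ 4×7=28, #3→D-γ 17×3=51, #4→D-γ 10×6=60
  shipping cost 239, fixed 36 → total 275.
Compare {D-α, D-γ}: shipping cost 219 + fixed 79 = 298.
Compare {D-β, D-γ}: shipping cost 219 + fixed 83 = 302.
Compare {D-α, D-β, D-γ}: shipping cost 199 + fixed 126 = 325.
All other subsets cost ≥ 298. Minimum total cost: 275.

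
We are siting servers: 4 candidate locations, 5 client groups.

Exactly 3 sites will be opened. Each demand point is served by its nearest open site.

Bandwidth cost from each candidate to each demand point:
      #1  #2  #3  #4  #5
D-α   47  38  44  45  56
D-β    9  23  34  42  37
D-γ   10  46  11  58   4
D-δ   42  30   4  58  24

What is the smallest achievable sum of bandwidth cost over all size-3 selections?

Open {D-β, D-γ, D-δ}.
  #1→D-β 9, #2→D-β 23, #3→D-δ 4, #4→D-β 42, #5→D-γ 4  ⇒ total 82.
Compare {D-α, D-β, D-γ}: total 89.
Compare {D-α, D-γ, D-δ}: total 93.
No size-3 selection does better; minimum is 82.

82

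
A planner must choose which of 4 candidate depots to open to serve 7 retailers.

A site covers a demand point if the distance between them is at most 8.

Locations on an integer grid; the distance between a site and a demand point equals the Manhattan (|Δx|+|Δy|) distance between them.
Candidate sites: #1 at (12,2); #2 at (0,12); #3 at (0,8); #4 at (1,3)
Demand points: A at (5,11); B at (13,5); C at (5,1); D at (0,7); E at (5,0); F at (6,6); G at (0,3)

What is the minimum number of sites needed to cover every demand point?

3

Coverage sets (demand points within 8 of each site):
  #1: {B, C}
  #2: {A, D}
  #3: {A, D, F, G}
  #4: {C, D, E, F, G}
No 2 sites suffice: every size-2 union leaves at least one demand point uncovered.
But {#1, #2, #4} covers everything, so the minimum is 3.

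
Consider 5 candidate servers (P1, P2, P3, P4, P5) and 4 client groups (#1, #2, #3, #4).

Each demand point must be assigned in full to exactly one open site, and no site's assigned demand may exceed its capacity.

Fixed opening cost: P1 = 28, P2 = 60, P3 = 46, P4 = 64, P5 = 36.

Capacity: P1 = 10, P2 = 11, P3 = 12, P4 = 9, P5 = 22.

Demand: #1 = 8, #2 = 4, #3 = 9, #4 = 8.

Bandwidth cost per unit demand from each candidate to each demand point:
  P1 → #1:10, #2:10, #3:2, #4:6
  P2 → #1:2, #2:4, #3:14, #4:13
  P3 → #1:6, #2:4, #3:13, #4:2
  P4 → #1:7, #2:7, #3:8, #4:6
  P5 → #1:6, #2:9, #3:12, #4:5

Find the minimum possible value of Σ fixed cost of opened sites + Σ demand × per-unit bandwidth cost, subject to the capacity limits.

200

Open {P1, P2, P3}; cheapest assignment that respects the capacities:
  P1 (cap 10, load 9): #3 — cost 9×2 = 18
  P2 (cap 11, load 8): #1 — cost 8×2 = 16
  P3 (cap 12, load 12): #2, #4 — cost 4×4 + 8×2 = 32
  Shipping 66, fixed 134 → total 200.
  Any other capacity-feasible assignment to {P1, P2, P3} ships for at least 66.
Compare {P1, P5}: its best feasible assignment gives total 206.
Compare {P1, P3, P5}: its best feasible assignment gives total 208.
Every other set of open sites that can feasibly serve all demand totals ≥ 206 even under its best assignment. Minimum: 200.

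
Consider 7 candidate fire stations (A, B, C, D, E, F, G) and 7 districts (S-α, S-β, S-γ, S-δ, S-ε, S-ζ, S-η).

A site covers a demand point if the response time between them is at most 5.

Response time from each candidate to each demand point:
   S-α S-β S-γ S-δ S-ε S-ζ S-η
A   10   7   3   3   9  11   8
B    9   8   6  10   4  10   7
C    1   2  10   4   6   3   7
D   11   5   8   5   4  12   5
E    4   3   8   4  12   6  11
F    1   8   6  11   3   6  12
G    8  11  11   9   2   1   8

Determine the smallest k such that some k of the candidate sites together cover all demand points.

3

Coverage sets (demand points within 5 of each site):
  A: {S-γ, S-δ}
  B: {S-ε}
  C: {S-α, S-β, S-δ, S-ζ}
  D: {S-β, S-δ, S-ε, S-η}
  E: {S-α, S-β, S-δ}
  F: {S-α, S-ε}
  G: {S-ε, S-ζ}
No 2 sites suffice: every size-2 union leaves at least one demand point uncovered.
But {A, C, D} covers everything, so the minimum is 3.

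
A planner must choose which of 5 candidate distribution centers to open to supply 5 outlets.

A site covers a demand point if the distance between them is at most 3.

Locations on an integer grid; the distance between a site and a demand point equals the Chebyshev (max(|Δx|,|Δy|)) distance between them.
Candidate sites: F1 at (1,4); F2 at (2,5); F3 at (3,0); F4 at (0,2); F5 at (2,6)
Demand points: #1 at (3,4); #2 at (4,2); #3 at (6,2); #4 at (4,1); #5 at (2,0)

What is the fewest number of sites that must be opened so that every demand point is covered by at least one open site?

Coverage sets (demand points within 3 of each site):
  F1: {#1, #2, #4}
  F2: {#1, #2}
  F3: {#2, #3, #4, #5}
  F4: {#1, #5}
  F5: {#1}
No single site covers all 5 demand points.
But {F1, F3} covers everything, so the minimum is 2.

2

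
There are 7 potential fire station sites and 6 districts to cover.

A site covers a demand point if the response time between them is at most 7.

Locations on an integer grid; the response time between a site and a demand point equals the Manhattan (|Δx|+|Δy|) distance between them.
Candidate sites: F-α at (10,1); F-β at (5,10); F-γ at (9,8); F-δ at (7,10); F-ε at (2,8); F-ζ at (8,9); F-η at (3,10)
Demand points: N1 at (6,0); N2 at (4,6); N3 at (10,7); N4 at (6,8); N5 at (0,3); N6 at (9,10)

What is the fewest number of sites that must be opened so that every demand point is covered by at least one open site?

3

Coverage sets (demand points within 7 of each site):
  F-α: {N1, N3}
  F-β: {N2, N4, N6}
  F-γ: {N2, N3, N4, N6}
  F-δ: {N2, N3, N4, N6}
  F-ε: {N2, N4, N5}
  F-ζ: {N2, N3, N4, N6}
  F-η: {N2, N4, N6}
No 2 sites suffice: every size-2 union leaves at least one demand point uncovered.
But {F-α, F-β, F-ε} covers everything, so the minimum is 3.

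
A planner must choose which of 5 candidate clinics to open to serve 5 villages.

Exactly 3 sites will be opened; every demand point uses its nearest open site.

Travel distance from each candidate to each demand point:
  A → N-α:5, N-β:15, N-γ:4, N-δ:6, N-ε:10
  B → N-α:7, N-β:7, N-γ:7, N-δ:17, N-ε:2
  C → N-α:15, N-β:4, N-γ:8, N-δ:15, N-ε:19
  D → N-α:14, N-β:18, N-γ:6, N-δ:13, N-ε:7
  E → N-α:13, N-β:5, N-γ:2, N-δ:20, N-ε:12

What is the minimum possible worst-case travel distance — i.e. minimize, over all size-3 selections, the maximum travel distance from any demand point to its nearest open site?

6

Open {A, B, C}.
  Farthest demand point is N-δ at travel distance 6 (to A); all others are ≤ 6.
With {A, B, E} the worst case is 6.
With {A, B, D} the worst case is 7.
No size-3 selection achieves below 6.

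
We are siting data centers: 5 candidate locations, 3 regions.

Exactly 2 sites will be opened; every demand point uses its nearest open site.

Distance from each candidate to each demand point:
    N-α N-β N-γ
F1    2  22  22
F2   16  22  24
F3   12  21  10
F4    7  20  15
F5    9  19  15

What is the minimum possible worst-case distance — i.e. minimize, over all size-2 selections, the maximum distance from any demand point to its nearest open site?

Open {F1, F5}.
  Farthest demand point is N-β at distance 19 (to F5); all others are ≤ 19.
With {F2, F5} the worst case is 19.
With {F3, F5} the worst case is 19.
No size-2 selection achieves below 19.

19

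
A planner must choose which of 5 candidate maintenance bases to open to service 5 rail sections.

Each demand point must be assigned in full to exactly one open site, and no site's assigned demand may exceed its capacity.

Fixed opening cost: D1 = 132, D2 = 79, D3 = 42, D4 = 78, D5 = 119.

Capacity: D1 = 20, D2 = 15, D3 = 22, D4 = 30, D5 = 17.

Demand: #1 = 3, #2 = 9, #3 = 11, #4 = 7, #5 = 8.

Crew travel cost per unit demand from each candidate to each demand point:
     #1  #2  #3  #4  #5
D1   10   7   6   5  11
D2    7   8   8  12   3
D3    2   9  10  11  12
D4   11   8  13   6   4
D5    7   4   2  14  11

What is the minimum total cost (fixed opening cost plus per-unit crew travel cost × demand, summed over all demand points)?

Open {D3, D4}; cheapest assignment that respects the capacities:
  D3 (cap 22, load 14): #1, #3 — cost 3×2 + 11×10 = 116
  D4 (cap 30, load 24): #2, #4, #5 — cost 9×8 + 7×6 + 8×4 = 146
  Shipping 262, fixed 120 → total 382.
  Any other capacity-feasible assignment to {D3, D4} ships for at least 262.
Compare {D4, D5}: its best feasible assignment gives total 386.
Compare {D2, D4}: its best feasible assignment gives total 412.
Every other set of open sites that can feasibly serve all demand totals ≥ 386 even under its best assignment. Minimum: 382.

382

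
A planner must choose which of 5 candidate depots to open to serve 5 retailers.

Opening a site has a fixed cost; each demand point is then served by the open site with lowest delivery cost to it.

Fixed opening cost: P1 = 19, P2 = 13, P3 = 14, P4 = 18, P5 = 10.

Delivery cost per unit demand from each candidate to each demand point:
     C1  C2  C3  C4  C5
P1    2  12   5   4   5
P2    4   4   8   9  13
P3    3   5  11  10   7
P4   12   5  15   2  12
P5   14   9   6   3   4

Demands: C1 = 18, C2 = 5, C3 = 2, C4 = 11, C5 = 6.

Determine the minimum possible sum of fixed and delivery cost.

Open {P1, P4}: assign each demand point to its cheapest open site.
  C1→P1 18×2=36, C2→P4 5×5=25, C3→P1 2×5=10, C4→P4 11×2=22, C5→P1 6×5=30
  delivery cost 123, fixed 37 → total 160.
Compare {P1, P4, P5}: delivery cost 117 + fixed 47 = 164.
Compare {P1, P2, P5}: delivery cost 123 + fixed 42 = 165.
Compare {P1, P2, P4}: delivery cost 118 + fixed 50 = 168.
All other subsets cost ≥ 164. Minimum total cost: 160.

160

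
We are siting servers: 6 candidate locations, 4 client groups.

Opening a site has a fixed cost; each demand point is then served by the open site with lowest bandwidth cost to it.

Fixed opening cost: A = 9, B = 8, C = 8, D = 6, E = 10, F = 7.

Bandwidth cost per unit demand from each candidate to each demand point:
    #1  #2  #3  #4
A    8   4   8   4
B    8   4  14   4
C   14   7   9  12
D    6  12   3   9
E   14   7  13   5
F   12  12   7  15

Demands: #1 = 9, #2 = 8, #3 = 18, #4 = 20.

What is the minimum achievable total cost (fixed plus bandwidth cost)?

234

Open {B, D}: assign each demand point to its cheapest open site.
  #1→D 9×6=54, #2→B 8×4=32, #3→D 18×3=54, #4→B 20×4=80
  bandwidth cost 220, fixed 14 → total 234.
Compare {A, D}: bandwidth cost 220 + fixed 15 = 235.
Compare {B, D, F}: bandwidth cost 220 + fixed 21 = 241.
Compare {A, D, F}: bandwidth cost 220 + fixed 22 = 242.
All other subsets cost ≥ 235. Minimum total cost: 234.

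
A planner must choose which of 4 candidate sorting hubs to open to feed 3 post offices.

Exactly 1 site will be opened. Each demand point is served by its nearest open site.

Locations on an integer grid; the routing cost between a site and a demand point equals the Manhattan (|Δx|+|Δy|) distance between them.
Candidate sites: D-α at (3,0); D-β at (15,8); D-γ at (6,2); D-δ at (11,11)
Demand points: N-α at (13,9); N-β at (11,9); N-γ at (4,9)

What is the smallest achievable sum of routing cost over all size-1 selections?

Open {D-δ}.
  N-α→D-δ 4, N-β→D-δ 2, N-γ→D-δ 9  ⇒ total 15.
Compare {D-β}: total 20.
Compare {D-γ}: total 35.
No size-1 selection does better; minimum is 15.

15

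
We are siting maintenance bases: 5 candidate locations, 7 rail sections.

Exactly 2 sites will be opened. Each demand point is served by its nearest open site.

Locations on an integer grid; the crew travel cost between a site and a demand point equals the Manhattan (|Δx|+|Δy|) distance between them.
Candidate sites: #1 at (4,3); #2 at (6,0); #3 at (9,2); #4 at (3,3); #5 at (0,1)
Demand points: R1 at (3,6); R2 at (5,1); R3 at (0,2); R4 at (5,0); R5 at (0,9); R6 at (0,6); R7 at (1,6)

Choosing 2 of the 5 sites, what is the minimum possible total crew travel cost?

30

Open {#2, #4}.
  R1→#4 3, R2→#2 2, R3→#4 4, R4→#2 1, R5→#4 9, R6→#4 6, R7→#4 5  ⇒ total 30.
Compare {#1, #5}: total 31.
Compare {#2, #5}: total 31.
No size-2 selection does better; minimum is 30.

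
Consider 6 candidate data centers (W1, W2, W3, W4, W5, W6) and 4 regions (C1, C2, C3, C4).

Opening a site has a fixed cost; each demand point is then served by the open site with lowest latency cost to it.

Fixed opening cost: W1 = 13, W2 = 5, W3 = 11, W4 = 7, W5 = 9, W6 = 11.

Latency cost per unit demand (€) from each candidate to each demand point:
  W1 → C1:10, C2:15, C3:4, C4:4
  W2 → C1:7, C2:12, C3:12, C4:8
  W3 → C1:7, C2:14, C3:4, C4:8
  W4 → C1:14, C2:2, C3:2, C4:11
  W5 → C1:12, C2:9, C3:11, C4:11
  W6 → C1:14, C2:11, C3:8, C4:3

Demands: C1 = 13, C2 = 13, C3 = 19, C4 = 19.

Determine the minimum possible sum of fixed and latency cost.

235

Open {W2, W4, W6}: assign each demand point to its cheapest open site.
  C1→W2 13×7=91, C2→W4 13×2=26, C3→W4 19×2=38, C4→W6 19×3=57
  latency cost 212, fixed 23 → total 235.
Compare {W3, W4, W6}: latency cost 212 + fixed 29 = 241.
Compare {W2, W4, W5, W6}: latency cost 212 + fixed 32 = 244.
Compare {W2, W3, W4, W6}: latency cost 212 + fixed 34 = 246.
All other subsets cost ≥ 241. Minimum total cost: 235.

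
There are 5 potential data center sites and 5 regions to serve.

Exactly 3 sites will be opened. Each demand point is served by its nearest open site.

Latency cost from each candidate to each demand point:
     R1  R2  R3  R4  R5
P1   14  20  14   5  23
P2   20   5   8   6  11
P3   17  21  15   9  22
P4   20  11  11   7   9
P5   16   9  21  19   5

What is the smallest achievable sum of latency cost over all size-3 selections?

37

Open {P1, P2, P5}.
  R1→P1 14, R2→P2 5, R3→P2 8, R4→P1 5, R5→P5 5  ⇒ total 37.
Compare {P2, P3, P5}: total 40.
Compare {P2, P4, P5}: total 40.
No size-3 selection does better; minimum is 37.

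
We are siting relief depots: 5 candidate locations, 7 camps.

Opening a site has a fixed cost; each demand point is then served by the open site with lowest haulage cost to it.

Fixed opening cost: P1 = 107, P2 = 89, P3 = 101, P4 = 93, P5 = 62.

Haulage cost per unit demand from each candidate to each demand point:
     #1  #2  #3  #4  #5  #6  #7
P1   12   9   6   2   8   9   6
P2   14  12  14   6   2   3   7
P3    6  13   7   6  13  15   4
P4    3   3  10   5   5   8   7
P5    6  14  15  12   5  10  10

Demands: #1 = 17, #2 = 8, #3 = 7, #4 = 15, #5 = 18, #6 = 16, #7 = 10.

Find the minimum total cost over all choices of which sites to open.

Open {P2, P4}: assign each demand point to its cheapest open site.
  #1→P4 17×3=51, #2→P4 8×3=24, #3→P4 7×10=70, #4→P4 15×5=75, #5→P2 18×2=36, #6→P2 16×3=48, #7→P2 10×7=70
  haulage cost 374, fixed 182 → total 556.
Compare {P1, P2, P4}: haulage cost 291 + fixed 289 = 580.
Compare {P4}: haulage cost 508 + fixed 93 = 601.
Compare {P2, P3, P4}: haulage cost 323 + fixed 283 = 606.
All other subsets cost ≥ 580. Minimum total cost: 556.

556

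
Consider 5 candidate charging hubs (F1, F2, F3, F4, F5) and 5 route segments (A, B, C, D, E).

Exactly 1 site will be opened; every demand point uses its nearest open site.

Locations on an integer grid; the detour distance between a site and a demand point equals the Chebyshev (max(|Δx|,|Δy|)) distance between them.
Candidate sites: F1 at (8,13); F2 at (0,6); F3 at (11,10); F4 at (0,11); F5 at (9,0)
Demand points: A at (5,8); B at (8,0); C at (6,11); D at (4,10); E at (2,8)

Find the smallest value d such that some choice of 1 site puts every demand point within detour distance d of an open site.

Open {F2}.
  Farthest demand point is B at detour distance 8 (to F2); all others are ≤ 8.
With {F3} the worst case is 10.
With {F4} the worst case is 11.
No size-1 selection achieves below 8.

8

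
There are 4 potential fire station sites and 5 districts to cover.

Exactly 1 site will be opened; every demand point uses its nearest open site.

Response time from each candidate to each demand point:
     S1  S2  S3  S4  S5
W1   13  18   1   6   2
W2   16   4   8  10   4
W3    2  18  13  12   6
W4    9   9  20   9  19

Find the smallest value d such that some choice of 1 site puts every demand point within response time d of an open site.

16

Open {W2}.
  Farthest demand point is S1 at response time 16 (to W2); all others are ≤ 16.
With {W1} the worst case is 18.
With {W3} the worst case is 18.
No size-1 selection achieves below 16.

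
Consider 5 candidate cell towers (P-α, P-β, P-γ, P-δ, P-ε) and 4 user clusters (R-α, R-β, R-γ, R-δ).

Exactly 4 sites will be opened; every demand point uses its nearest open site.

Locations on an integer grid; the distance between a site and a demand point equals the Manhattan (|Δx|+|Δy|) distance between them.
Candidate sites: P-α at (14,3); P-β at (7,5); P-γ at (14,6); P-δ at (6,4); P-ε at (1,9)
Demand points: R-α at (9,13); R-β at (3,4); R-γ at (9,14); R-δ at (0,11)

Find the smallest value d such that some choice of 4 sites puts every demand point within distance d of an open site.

11

Open {P-α, P-β, P-γ, P-ε}.
  Farthest demand point is R-γ at distance 11 (to P-β); all others are ≤ 11.
With {P-α, P-β, P-δ, P-ε} the worst case is 11.
With {P-β, P-γ, P-δ, P-ε} the worst case is 11.
No size-4 selection achieves below 11.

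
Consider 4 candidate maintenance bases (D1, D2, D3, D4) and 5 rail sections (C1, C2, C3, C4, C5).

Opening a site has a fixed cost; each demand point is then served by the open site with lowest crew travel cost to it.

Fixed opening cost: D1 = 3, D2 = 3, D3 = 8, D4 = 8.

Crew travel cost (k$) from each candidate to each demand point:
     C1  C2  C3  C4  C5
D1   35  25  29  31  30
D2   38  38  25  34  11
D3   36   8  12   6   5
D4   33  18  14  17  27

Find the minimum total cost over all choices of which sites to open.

Open {D3}: assign each demand point to its cheapest open site.
  C1→D3 36, C2→D3 8, C3→D3 12, C4→D3 6, C5→D3 5
  crew travel cost 67, fixed 8 → total 75.
Compare {D1, D3}: crew travel cost 66 + fixed 11 = 77.
Compare {D2, D3}: crew travel cost 67 + fixed 11 = 78.
Compare {D3, D4}: crew travel cost 64 + fixed 16 = 80.
All other subsets cost ≥ 77. Minimum total cost: 75.

75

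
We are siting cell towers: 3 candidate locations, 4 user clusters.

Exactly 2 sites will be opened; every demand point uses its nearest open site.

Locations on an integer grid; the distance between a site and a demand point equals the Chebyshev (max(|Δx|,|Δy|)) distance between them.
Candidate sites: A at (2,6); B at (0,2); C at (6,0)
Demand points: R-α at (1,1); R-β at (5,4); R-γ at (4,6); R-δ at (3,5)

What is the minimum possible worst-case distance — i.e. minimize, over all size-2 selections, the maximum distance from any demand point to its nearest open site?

3

Open {A, B}.
  Farthest demand point is R-β at distance 3 (to A); all others are ≤ 3.
With {B, C} the worst case is 4.
With {A, C} the worst case is 5.
No size-2 selection achieves below 3.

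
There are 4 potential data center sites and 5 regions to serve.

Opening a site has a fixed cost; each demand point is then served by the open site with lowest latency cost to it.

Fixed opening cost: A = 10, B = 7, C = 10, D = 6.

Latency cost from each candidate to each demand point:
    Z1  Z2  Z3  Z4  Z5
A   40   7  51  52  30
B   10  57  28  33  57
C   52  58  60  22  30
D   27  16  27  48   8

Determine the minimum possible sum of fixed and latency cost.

Open {B, C, D}: assign each demand point to its cheapest open site.
  Z1→B 10, Z2→D 16, Z3→D 27, Z4→C 22, Z5→D 8
  latency cost 83, fixed 23 → total 106.
Compare {B, D}: latency cost 94 + fixed 13 = 107.
Compare {A, B, C, D}: latency cost 74 + fixed 33 = 107.
Compare {A, B, D}: latency cost 85 + fixed 23 = 108.
All other subsets cost ≥ 107. Minimum total cost: 106.

106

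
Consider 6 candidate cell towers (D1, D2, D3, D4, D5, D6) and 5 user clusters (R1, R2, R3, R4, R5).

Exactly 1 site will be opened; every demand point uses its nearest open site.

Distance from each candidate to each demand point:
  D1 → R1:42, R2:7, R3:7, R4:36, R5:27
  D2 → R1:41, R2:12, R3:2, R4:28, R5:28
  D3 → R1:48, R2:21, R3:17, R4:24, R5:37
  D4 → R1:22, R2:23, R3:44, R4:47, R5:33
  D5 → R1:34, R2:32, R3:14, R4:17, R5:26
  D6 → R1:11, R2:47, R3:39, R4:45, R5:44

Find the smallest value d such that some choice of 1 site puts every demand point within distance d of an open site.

34

Open {D5}.
  Farthest demand point is R1 at distance 34 (to D5); all others are ≤ 34.
With {D2} the worst case is 41.
With {D1} the worst case is 42.
No size-1 selection achieves below 34.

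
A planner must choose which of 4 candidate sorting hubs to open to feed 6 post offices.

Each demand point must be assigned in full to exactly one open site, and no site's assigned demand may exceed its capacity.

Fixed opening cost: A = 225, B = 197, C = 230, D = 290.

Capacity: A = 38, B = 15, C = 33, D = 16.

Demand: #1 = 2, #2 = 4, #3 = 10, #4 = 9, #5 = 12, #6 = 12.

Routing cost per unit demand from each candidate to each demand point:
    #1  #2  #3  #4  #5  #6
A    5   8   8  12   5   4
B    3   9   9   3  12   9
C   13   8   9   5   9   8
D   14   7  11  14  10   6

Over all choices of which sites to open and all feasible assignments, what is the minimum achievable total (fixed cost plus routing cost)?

675

Open {A, B}; cheapest assignment that respects the capacities:
  A (cap 38, load 38): #2, #3, #5, #6 — cost 4×8 + 10×8 + 12×5 + 12×4 = 220
  B (cap 15, load 11): #1, #4 — cost 2×3 + 9×3 = 33
  Shipping 253, fixed 422 → total 675.
  Any other capacity-feasible assignment to {A, B} ships for at least 253.
Compare {A, C}: its best feasible assignment gives total 730.
Compare {A, D}: its best feasible assignment gives total 867.
Every other set of open sites that can feasibly serve all demand totals ≥ 730 even under its best assignment. Minimum: 675.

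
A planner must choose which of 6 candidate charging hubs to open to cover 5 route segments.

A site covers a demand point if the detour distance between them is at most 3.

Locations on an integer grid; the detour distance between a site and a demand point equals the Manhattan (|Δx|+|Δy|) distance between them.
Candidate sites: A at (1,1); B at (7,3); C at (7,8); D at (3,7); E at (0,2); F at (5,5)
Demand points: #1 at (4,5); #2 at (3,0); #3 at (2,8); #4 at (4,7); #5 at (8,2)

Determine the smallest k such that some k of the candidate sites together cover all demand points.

Coverage sets (demand points within 3 of each site):
  A: {#2}
  B: {#5}
  C: {}
  D: {#1, #3, #4}
  E: {}
  F: {#1, #4}
No 2 sites suffice: every size-2 union leaves at least one demand point uncovered.
But {A, B, D} covers everything, so the minimum is 3.

3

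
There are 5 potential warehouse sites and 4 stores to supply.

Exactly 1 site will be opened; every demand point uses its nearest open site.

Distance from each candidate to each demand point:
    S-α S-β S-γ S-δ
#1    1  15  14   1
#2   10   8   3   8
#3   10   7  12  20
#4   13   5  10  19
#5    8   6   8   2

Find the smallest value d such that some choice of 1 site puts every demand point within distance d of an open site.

Open {#5}.
  Farthest demand point is S-α at distance 8 (to #5); all others are ≤ 8.
With {#2} the worst case is 10.
With {#1} the worst case is 15.
No size-1 selection achieves below 8.

8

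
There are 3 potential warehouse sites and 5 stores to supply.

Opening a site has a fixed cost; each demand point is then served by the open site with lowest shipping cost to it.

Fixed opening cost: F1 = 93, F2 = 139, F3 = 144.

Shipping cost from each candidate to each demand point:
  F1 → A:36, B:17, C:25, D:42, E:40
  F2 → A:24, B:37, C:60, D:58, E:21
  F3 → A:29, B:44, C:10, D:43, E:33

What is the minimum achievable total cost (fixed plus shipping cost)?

253

Open {F1}: assign each demand point to its cheapest open site.
  A→F1 36, B→F1 17, C→F1 25, D→F1 42, E→F1 40
  shipping cost 160, fixed 93 → total 253.
Compare {F3}: shipping cost 159 + fixed 144 = 303.
Compare {F2}: shipping cost 200 + fixed 139 = 339.
Compare {F1, F2}: shipping cost 129 + fixed 232 = 361.
All other subsets cost ≥ 303. Minimum total cost: 253.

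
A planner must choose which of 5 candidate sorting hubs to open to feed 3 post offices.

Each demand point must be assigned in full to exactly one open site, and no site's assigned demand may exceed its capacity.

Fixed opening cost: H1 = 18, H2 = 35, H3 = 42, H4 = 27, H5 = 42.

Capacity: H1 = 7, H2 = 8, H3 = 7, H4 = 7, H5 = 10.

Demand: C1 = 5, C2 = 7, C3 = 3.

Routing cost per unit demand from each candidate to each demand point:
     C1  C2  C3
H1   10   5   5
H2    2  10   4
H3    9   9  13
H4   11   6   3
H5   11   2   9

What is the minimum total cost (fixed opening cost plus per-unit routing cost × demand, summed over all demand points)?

110

Open {H1, H2}; cheapest assignment that respects the capacities:
  H1 (cap 7, load 7): C2 — cost 7×5 = 35
  H2 (cap 8, load 8): C1, C3 — cost 5×2 + 3×4 = 22
  Shipping 57, fixed 53 → total 110.
  Any other capacity-feasible assignment to {H1, H2} ships for at least 57.
Compare {H2, H5}: its best feasible assignment gives total 113.
Compare {H2, H4}: its best feasible assignment gives total 126.
Every other set of open sites that can feasibly serve all demand totals ≥ 113 even under its best assignment. Minimum: 110.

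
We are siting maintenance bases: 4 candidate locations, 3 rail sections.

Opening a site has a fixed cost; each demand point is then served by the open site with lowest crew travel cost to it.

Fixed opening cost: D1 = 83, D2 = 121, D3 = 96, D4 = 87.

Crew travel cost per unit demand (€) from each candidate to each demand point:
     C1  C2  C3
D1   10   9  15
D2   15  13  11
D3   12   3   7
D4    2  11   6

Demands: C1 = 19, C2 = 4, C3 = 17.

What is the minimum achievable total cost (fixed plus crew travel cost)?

271

Open {D4}: assign each demand point to its cheapest open site.
  C1→D4 19×2=38, C2→D4 4×11=44, C3→D4 17×6=102
  crew travel cost 184, fixed 87 → total 271.
Compare {D3, D4}: crew travel cost 152 + fixed 183 = 335.
Compare {D1, D4}: crew travel cost 176 + fixed 170 = 346.
Compare {D2, D4}: crew travel cost 184 + fixed 208 = 392.
All other subsets cost ≥ 335. Minimum total cost: 271.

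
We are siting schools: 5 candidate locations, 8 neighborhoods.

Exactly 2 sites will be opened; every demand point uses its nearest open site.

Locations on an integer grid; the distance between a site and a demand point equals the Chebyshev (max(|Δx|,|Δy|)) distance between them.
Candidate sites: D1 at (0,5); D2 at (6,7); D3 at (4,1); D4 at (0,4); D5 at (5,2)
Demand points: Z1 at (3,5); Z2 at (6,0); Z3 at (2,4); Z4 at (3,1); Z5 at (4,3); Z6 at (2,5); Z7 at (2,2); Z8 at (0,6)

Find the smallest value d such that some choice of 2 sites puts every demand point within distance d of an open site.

Open {D1, D3}.
  Farthest demand point is Z1 at distance 3 (to D1); all others are ≤ 3.
With {D1, D5} the worst case is 3.
With {D3, D4} the worst case is 3.
No size-2 selection achieves below 3.

3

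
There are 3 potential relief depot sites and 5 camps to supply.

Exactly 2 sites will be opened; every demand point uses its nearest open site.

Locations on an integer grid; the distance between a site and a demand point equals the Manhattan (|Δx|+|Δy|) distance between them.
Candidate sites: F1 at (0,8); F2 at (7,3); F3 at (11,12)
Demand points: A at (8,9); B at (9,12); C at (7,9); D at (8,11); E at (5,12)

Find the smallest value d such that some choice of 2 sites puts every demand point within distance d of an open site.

6

Open {F2, F3}.
  Farthest demand point is A at distance 6 (to F3); all others are ≤ 6.
With {F1, F3} the worst case is 7.
With {F1, F2} the worst case is 11.
No size-2 selection achieves below 6.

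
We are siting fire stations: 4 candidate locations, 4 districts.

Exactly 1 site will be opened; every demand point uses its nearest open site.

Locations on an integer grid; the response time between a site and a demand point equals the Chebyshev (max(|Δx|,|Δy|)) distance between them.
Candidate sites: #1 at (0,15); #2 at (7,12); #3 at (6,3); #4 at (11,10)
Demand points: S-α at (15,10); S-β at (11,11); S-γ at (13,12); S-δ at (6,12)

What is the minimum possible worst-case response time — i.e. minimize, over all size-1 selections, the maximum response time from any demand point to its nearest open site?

5

Open {#4}.
  Farthest demand point is S-δ at response time 5 (to #4); all others are ≤ 5.
With {#2} the worst case is 8.
With {#3} the worst case is 9.
No size-1 selection achieves below 5.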